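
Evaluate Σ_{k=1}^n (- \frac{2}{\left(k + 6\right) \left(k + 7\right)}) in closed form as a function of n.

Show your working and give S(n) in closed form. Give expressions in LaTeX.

S(n) = - \frac{2 n}{7 n + 49}

Compute t_(k+1)/t_k: get (k + 6)/(k + 8).
Normal form (A,B,C) = (k + 6, k + 8, 1).
Solve (k + 6)·f(k+1) − (k + 7)·f(k) = 1.
Degrees (1,1,0) ⇒ d ≤ 1.
A polynomial solution: f(k) = k/6.
Get s_k = R·t_k = -k/(3*k + 18) with R(k) = B(k−1)f(k)/C(k) = k*(k + 7)/6.
Δs = -2/(k**2 + 13*k + 42), as required.
s_(n+1) = (-n - 1)/(3*(n + 7)) and s_(1) = -1/21, so S(n) = -2*n/(7*n + 49).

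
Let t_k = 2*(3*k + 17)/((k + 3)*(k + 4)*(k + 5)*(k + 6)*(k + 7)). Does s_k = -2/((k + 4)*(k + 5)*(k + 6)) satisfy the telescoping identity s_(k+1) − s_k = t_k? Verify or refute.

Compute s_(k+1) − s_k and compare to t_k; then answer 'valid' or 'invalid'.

Invalid: residual -16/(k**5 + 25*k**4 + 245*k**3 + 1175*k**2 + 2754*k + 2520) ≠ 0.

s_(k+1) = -2/((k + 5)*(k + 6)*(k + 7))
s_(k+1) − s_k = 6/((k + 4)*(k + 5)*(k + 6)*(k + 7))
(s_(k+1) − s_k) − t_k = -16/((k + 3)*(k + 4)*(k + 5)*(k + 6)*(k + 7))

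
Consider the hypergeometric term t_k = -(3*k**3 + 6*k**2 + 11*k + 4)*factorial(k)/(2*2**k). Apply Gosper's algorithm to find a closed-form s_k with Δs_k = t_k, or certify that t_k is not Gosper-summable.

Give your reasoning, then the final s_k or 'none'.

s_k = -(3*k**2 + 3*k + 2)*factorial(k)/2**k

r(k) = (3*k**4 + 18*k**3 + 47*k**2 + 56*k + 24)/(2*(3*k**3 + 6*k**2 + 11*k + 4)) after simplifying.
Gosper form: A/B · C(k+1)/C(k) with A=k/2 + 1/2, B=1, C=k**3 + 2*k**2 + 11*k/3 + 4/3.
Set up (k/2 + 1/2)·f(k+1) − (1)·f(k) − (k**3 + 2*k**2 + 11*k/3 + 4/3) = 0.
From deg A=1, deg B=0, deg C=3: d=2.
Solving with deg f ≤ 2: f(k) = 2*(3*k**2 + 3*k + 2)/3.
Then R = B(k−1)f/C = 2*(3*k**2 + 3*k + 2)/(3*k**3 + 6*k**2 + 11*k + 4), so s_k = R(k)·t_k = -(3*k**2 + 3*k + 2)*factorial(k)/2**k.
s_(k+1) − s_k = -(3*k**3 + 6*k**2 + 11*k + 4)*factorial(k)/(2*2**k) = t_k.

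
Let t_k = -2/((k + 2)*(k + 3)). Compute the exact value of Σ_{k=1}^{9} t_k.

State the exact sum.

t_(k+1)/t_k = (k + 2)/(k + 4).
So A=k + 2 and B=k + 4, with C=1.
f must satisfy (k + 2)·f(k+1) − (k + 3)·f(k) = 1.
From deg A=1, deg B=1, deg C=0: d=1.
Solving with deg f ≤ 1: f(k) = k/2.
R(k) = B(k−1)·f(k)/C(k) = k*(k + 3)/2; s_k = R·t_k = -k/(k + 2).
Verify: -2/(k**2 + 5*k + 6) matches t_k.
Σ_(k=1)^(9) t_k = s_(10) − s_(1) = -5/6 − (-1/3) = -1/2.

Σ = -1/2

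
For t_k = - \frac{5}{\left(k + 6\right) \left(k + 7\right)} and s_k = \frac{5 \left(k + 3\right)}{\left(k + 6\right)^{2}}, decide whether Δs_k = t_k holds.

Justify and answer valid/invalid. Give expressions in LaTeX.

Invalid: residual \frac{15 \left(2 k + 13\right)}{k^{4} + 26 k^{3} + 253 k^{2} + 1092 k + 1764} ≠ 0.

s_(k+1) = 5*(k + 4)/(k + 7)**2
s_(k+1) − s_k = 5*(-k**2 - 7*k - 3)/(k**4 + 26*k**3 + 253*k**2 + 1092*k + 1764)
(s_(k+1) − s_k) − t_k = 15*(2*k + 13)/(k**4 + 26*k**3 + 253*k**2 + 1092*k + 1764)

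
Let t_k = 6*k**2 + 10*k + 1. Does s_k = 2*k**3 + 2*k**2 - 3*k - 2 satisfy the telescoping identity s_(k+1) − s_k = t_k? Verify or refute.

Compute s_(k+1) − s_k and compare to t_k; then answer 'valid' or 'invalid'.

valid; difference matches t_k

s_(k+1) = 2*k**3 + 8*k**2 + 7*k - 1
s_(k+1) − s_k = 6*k**2 + 10*k + 1
(s_(k+1) − s_k) − t_k = 0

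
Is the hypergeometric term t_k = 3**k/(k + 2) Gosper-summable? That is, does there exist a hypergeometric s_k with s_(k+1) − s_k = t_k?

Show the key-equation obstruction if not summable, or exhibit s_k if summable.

No. Not Gosper-summable.

r(k) = 3*(k + 2)/(k + 3) after simplifying.
So A=3*k + 6 and B=k + 3, with C=1.
Solve (3*k + 6)·f(k+1) − (k + 2)·f(k) = 1.
Degrees (1,1,0) ⇒ d ≤ -1.
Bound -1 < 0, so the key equation has no polynomial solution.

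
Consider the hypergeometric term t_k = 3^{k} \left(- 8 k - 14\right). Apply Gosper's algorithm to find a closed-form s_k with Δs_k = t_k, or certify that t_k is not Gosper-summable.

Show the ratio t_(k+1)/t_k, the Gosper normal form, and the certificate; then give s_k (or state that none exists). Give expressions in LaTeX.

Ratio r(k) = 3*(4*k + 11)/(4*k + 7).
Gosper form: A/B · C(k+1)/C(k) with A=3, B=1, C=k + 7/4.
Key eq: (3)·f(k+1) = (1)·f(k) + (k + 7/4).
Bound: deg f ≤ 1.
Match coefficients ⇒ f(k) = (4*k + 1)/8.
Then R = B(k−1)f/C = (4*k + 1)/(2*(4*k + 7)), so s_k = R(k)·t_k = 3**k*(-4*k - 1).
Verify: 3**k*(-8*k - 14) matches t_k.

s_k = 3^{k} \left(- 4 k - 1\right)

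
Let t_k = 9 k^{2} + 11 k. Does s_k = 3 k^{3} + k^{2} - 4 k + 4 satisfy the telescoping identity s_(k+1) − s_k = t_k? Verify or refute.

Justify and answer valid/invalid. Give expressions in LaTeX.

Valid — Δs_k = t_k.

s_(k+1) = -4*k + 3*(k + 1)**3 + (k + 1)**2
s_(k+1) − s_k = k*(9*k + 11)
(s_(k+1) − s_k) − t_k = 0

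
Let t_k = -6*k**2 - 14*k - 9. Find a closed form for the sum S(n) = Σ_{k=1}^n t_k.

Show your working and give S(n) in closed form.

S(n) = n*(-2*n**2 - 10*n - 17)

Compute t_(k+1)/t_k: get (6*k**2 + 26*k + 29)/(6*k**2 + 14*k + 9).
A = 1, B = 1, C = k**2 + 7*k/3 + 3/2.
Solve (1)·f(k+1) − (1)·f(k) = k**2 + 7*k/3 + 3/2.
Bound: deg f ≤ 3.
A polynomial solution: f(k) = k*(2*k**2 + 4*k + 3)/6.
R(k) = B(k−1)·f(k)/C(k) = k*(2*k**2 + 4*k + 3)/(6*k**2 + 14*k + 9); s_k = R·t_k = k*(-2*k**2 - 4*k - 3).
Δs = -6*k**2 - 14*k - 9, as required.
Telescope: S(n) = s_(n+1) − s_(1) = -2*n**3 - 10*n**2 - 17*n - 9 − (-9) = n*(-2*n**2 - 10*n - 17).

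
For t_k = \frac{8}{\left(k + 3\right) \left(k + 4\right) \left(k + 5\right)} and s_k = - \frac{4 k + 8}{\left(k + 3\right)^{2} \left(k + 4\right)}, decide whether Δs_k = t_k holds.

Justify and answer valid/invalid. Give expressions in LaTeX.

Invalid: residual \frac{4 \left(- 3 k - 11\right)}{k^{5} + 19 k^{4} + 143 k^{3} + 533 k^{2} + 984 k + 720} ≠ 0.

s_(k+1) = 4*(-k - 3)/((k + 4)**2*(k + 5))
s_(k+1) − s_k = 4*(2*k**2 + 11*k + 13)/(k**5 + 19*k**4 + 143*k**3 + 533*k**2 + 984*k + 720)
(s_(k+1) − s_k) − t_k = 4*(-3*k - 11)/(k**5 + 19*k**4 + 143*k**3 + 533*k**2 + 984*k + 720)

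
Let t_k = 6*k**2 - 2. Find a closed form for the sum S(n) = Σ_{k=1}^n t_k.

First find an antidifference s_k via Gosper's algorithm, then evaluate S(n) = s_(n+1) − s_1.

S(n) = n*(2*n**2 + 3*n - 1)

Ratio r(k) = (3*(k + 1)**2 - 1)/(3*k**2 - 1).
Factor: A=1; B=1; C=k**2 - 1/3.
f must satisfy (1)·f(k+1) − (1)·f(k) = k**2 - 1/3.
Bound: deg f ≤ 3.
Solve for f: f(k) = k*(2*k**2 - 3*k - 1)/6 (degree 3 ≤ 3).
R(k) = B(k−1)·f(k)/C(k) = k*(2*k**2 - 3*k - 1)/(2*(3*k**2 - 1)); s_k = R·t_k = k*(2*k**2 - 3*k - 1).
Check: Δs_k = 6*k**2 - 2. ✓
Evaluate: s_(n+1) = 2*n**3 + 3*n**2 - n - 2; subtract s_(1) = -2 ⇒ S(n) = n*(2*n**2 + 3*n - 1).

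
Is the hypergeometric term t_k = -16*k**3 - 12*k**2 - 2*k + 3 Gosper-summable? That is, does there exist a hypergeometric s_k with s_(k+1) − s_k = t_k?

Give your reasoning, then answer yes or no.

Yes. s_k = k*(-4*k**3 + 4*k**2 + k + 2).

Compute t_(k+1)/t_k: get (16*k**3 + 60*k**2 + 74*k + 27)/(16*k**3 + 12*k**2 + 2*k - 3).
Take A(k)=1, B(k)=1, C(k)=k**3 + 3*k**2/4 + k/8 - 3/16.
Solve (1)·f(k+1) − (1)·f(k) = k**3 + 3*k**2/4 + k/8 - 3/16.
d = 4 from the (0,0,3) case.
A polynomial solution: f(k) = k*(4*k**3 - 4*k**2 - k - 2)/16.
Get s_k = R·t_k = k*(-4*k**3 + 4*k**2 + k + 2) with R(k) = B(k−1)f(k)/C(k) = k*(4*k**3 - 4*k**2 - k - 2)/(16*k**3 + 12*k**2 + 2*k - 3).
Δs = -16*k**3 - 12*k**2 - 2*k + 3, as required.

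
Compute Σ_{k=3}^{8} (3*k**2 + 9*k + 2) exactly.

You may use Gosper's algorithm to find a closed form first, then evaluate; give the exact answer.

Σ = 906

Step 1: r(k) = (3*k**2 + 15*k + 14)/(3*k**2 + 9*k + 2).
Gosper form: A/B · C(k+1)/C(k) with A=1, B=1, C=k**2 + 3*k + 2/3.
f must satisfy (1)·f(k+1) − (1)·f(k) = k**2 + 3*k + 2/3.
Degrees (0,0,2) ⇒ d ≤ 3.
Solving with deg f ≤ 3: f(k) = k*(k**2 + 3*k - 2)/3.
Then R = B(k−1)f/C = k*(k**2 + 3*k - 2)/(3*k**2 + 9*k + 2), so s_k = R(k)·t_k = k*(k**2 + 3*k - 2).
Verify: 3*k**2 + 9*k + 2 matches t_k.
Telescoping: Σ = s_(9) − s_(3) = 954 − (48) = 906.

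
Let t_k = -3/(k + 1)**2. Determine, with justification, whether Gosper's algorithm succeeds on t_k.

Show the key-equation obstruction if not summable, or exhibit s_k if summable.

No — key equation has no polynomial f.

r(k) = (k + 1)**2/(k + 2)**2 after simplifying.
Factor: A=k**2 + 2*k + 1; B=k**2 + 4*k + 4; C=1.
Set up (k**2 + 2*k + 1)·f(k+1) − (k**2 + 2*k + 1)·f(k) − (1) = 0.
d = 0 from the (2,2,0) case.
Generic f = c0 gives residual -1; -1 = 0 cannot hold, so t_k is not Gosper-summable.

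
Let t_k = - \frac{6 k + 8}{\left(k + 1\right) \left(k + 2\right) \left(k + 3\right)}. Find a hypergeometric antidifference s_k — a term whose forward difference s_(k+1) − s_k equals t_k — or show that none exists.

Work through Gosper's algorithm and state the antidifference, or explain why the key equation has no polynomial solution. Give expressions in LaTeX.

Ratio r(k) = (k + 1)*(3*k + 7)/((k + 4)*(3*k + 4)).
Take A(k)=k + 1, B(k)=k + 4, C(k)=k + 4/3.
Solve (k + 1)·f(k+1) − (k + 3)·f(k) = k + 4/3.
From deg A=1, deg B=1, deg C=1: d=2.
Coefficient equations give f(k) = k*(7*k + 9)/12.
So s_k = (B(k−1)f/C)·t_k = (k*(k + 3)*(7*k + 9)/(4*(3*k + 4)))·t_k = -k*(7*k + 9)/(2*(k + 1)*(k + 2)).
Δs = 2*(-3*k - 4)/(k**3 + 6*k**2 + 11*k + 6), as required.

s_k = - \frac{k \left(7 k + 9\right)}{2 \left(k + 1\right) \left(k + 2\right)}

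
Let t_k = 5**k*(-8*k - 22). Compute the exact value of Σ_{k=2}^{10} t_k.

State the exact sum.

r(k) = 5*(4*k + 15)/(4*k + 11) after simplifying.
Gosper form: A/B · C(k+1)/C(k) with A=5, B=1, C=k + 11/4.
f must satisfy (5)·f(k+1) − (1)·f(k) = k + 11/4.
Bound: deg f ≤ 1.
A polynomial solution: f(k) = (2*k + 3)/8.
So s_k = (B(k−1)f/C)·t_k = ((2*k + 3)/(2*(4*k + 11)))·t_k = 5**k*(-2*k - 3).
Δs = 5**k*(-8*k - 22), as required.
Telescoping: Σ = s_(11) − s_(2) = -1220703125 − (-175) = -1220702950.

Σ = -1220702950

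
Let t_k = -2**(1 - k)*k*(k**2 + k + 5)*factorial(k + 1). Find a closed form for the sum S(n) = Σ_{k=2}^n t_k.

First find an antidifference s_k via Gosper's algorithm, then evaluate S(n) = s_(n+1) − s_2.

S(n) = 2**(1 - n)*(9*2**n - n**4*factorial(n) - 4*n**3*factorial(n) - 6*n**2*factorial(n) - 5*n*factorial(n) - 2*factorial(n))

Step 1: r(k) = (k + 1)*(k + 2)*(k + (k + 1)**2 + 6)/(2*k*(k**2 + k + 5)).
Take A(k)=k/2 + 1, B(k)=1, C(k)=k**3 + k**2 + 5*k.
Solve (k/2 + 1)·f(k+1) − (1)·f(k) = k**3 + k**2 + 5*k.
d = 2 from the (1,0,3) case.
Match coefficients ⇒ f(k) = 2*(k**2 - k + 1).
Then R = B(k−1)f/C = 2*(k**2 - k + 1)/(k*(k**2 + k + 5)), so s_k = R(k)·t_k = -2**(2 - k)*(k**2 - k + 1)*factorial(k + 1).
Verify: -2**(1 - k)*k*(k**2 + k + 5)*factorial(k + 1) matches t_k.
Evaluate: s_(n+1) = -2**(1 - n)*(n**2 + n + 1)*factorial(n + 2); subtract s_(2) = -18 ⇒ S(n) = 2**(1 - n)*(9*2**n - n**4*factorial(n) - 4*n**3*factorial(n) - 6*n**2*factorial(n) - 5*n*factorial(n) - 2*factorial(n)).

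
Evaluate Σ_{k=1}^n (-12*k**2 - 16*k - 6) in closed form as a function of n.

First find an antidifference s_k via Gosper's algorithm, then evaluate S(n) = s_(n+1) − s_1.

Compute t_(k+1)/t_k: get (6*k**2 + 20*k + 17)/(6*k**2 + 8*k + 3).
So A=1 and B=1, with C=k**2 + 4*k/3 + 1/2.
Need (1)·f(k+1) − (1)·f(k) = k**2 + 4*k/3 + 1/2.
From deg A=0, deg B=0, deg C=2: d=3.
Coefficient equations give f(k) = k**2*(2*k + 1)/6.
So s_k = (B(k−1)f/C)·t_k = (k**2*(2*k + 1)/(6*k**2 + 8*k + 3))·t_k = k**2*(-4*k - 2).
s_(k+1) − s_k = -12*k**2 - 16*k - 6 = t_k.
Σ_(k=1)^n t_k = s_(n+1) − s_(1) = (-4*n**3 - 14*n**2 - 16*n - 6) − (-6), i.e. 2*n*(-2*n**2 - 7*n - 8).

S(n) = 2*n*(-2*n**2 - 7*n - 8)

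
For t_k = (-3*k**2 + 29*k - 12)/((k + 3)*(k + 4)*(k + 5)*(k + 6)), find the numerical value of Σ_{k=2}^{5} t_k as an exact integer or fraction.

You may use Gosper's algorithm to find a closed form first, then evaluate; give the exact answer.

Ratio r(k) = -(k + 3)*(29*k - 3*(k + 1)**2 + 17)/((k + 7)*(3*k**2 - 29*k + 12)).
Factor: A=k + 3; B=k + 7; C=k**2 - 29*k/3 + 4.
Solve (k + 3)·f(k+1) − (k + 6)·f(k) = k**2 - 29*k/3 + 4.
deg f ≤ 3 (via 1,1,2).
Solving with deg f ≤ 3: f(k) = k*(k**2 - 48*k + 127)/60.
Get s_k = R·t_k = k*(-k**2 + 48*k - 127)/(20*(k + 3)*(k + 4)*(k + 5)) with R(k) = B(k−1)f(k)/C(k) = k*(k + 6)*(k**2 - 48*k + 127)/(20*(3*k**2 - 29*k + 12)).
Δs = (-3*k**2 + 29*k - 12)/(k**4 + 18*k**3 + 119*k**2 + 342*k + 360), as required.
Sum = s_(6) − s_(2); s_(6) = 5/132, s_(2) = -1/60 ⇒ 3/55.

Σ = 3/55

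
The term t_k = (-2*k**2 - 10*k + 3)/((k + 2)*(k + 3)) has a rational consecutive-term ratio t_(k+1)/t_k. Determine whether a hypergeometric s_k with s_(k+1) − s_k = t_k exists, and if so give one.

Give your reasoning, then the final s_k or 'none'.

t_(k+1)/t_k = (k + 2)*(10*k + 2*(k + 1)**2 + 7)/((k + 4)*(2*k**2 + 10*k - 3)).
Factor: A=k + 2; B=k + 4; C=k**2 + 5*k - 3/2.
Solve (k + 2)·f(k+1) − (k + 3)·f(k) = k**2 + 5*k - 3/2.
d = 2 from the (1,1,2) case.
A polynomial solution: f(k) = k*(4*k - 7)/4.
R(k) = B(k−1)·f(k)/C(k) = k*(k + 3)*(4*k - 7)/(2*(2*k**2 + 10*k - 3)); s_k = R·t_k = k*(7 - 4*k)/(2*(k + 2)).
Δs = (-2*k**2 - 10*k + 3)/(k**2 + 5*k + 6), as required.

s_k = k*(7 - 4*k)/(2*(k + 2))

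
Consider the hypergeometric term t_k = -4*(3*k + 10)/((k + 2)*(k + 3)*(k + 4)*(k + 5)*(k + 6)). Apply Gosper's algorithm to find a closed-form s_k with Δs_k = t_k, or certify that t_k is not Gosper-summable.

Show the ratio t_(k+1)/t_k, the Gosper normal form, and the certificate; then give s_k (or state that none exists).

s_k = k*(-k**2 - 11*k - 38)/(10*(k**3 + 11*k**2 + 38*k + 40))

Ratio r(k) = (k + 2)*(3*k + 13)/((k + 7)*(3*k + 10)).
Factor: A=k + 2; B=k + 7; C=k + 10/3.
Solve (k + 2)·f(k+1) − (k + 6)·f(k) = k + 10/3.
d = 4 from the (1,1,1) case.
Match coefficients ⇒ f(k) = k*(k + 3)*(k**2 + 11*k + 38)/120.
Certificate R = B(k−1)f/C = k*(k + 3)*(k + 6)*(k**2 + 11*k + 38)/(40*(3*k + 10)) gives s_k = k*(-k**2 - 11*k - 38)/(10*(k**3 + 11*k**2 + 38*k + 40)).
Check: Δs_k = 4*(-3*k - 10)/(k**5 + 20*k**4 + 155*k**3 + 580*k**2 + 1044*k + 720). ✓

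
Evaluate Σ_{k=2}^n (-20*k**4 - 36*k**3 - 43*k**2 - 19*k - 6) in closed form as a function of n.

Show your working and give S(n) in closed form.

Compute t_(k+1)/t_k: get (20*k**4 + 116*k**3 + 271*k**2 + 293*k + 124)/(20*k**4 + 36*k**3 + 43*k**2 + 19*k + 6).
A = 1, B = 1, C = k**4 + 9*k**3/5 + 43*k**2/20 + 19*k/20 + 3/10.
f must satisfy (1)·f(k+1) − (1)·f(k) = k**4 + 9*k**3/5 + 43*k**2/20 + 19*k/20 + 3/10.
d = 5 from the (0,0,4) case.
Solving with deg f ≤ 5: f(k) = k*(4*k**4 - k**3 + 3*k**2 - 3*k + 3)/20.
Then R = B(k−1)f/C = k*(4*k**4 - k**3 + 3*k**2 - 3*k + 3)/(20*k**4 + 36*k**3 + 43*k**2 + 19*k + 6), so s_k = R(k)·t_k = k*(-4*k**4 + k**3 - 3*k**2 + 3*k - 3).
Verify: -20*k**4 - 36*k**3 - 43*k**2 - 19*k - 6 matches t_k.
Evaluate: s_(n+1) = -4*n**5 - 19*n**4 - 39*n**3 - 40*n**2 - 22*n - 6; subtract s_(2) = -130 ⇒ S(n) = -4*n**5 - 19*n**4 - 39*n**3 - 40*n**2 - 22*n + 124.

S(n) = -4*n**5 - 19*n**4 - 39*n**3 - 40*n**2 - 22*n + 124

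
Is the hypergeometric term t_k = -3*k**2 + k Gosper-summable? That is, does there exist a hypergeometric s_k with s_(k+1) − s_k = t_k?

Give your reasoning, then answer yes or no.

Ratio r(k) = (-k + 3*(k + 1)**2 - 1)/(k*(3*k - 1)).
A = 1, B = 1, C = k**2 - k/3.
Set up (1)·f(k+1) − (1)·f(k) − (k**2 - k/3) = 0.
d = 3 from the (0,0,2) case.
Match coefficients ⇒ f(k) = k*(k - 1)**2/3.
So s_k = (B(k−1)f/C)·t_k = ((k - 1)**2/(3*k - 1))·t_k = k*(-k**2 + 2*k - 1).
Δs = k*(1 - 3*k), as required.

Yes. s_k = k*(-k**2 + 2*k - 1).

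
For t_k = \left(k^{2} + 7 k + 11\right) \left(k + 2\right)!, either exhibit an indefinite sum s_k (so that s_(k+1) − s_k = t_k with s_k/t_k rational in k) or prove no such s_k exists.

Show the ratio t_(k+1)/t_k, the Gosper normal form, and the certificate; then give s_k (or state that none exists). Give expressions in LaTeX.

s_k = \left(k + 4\right) \left(k + 2\right)!

Compute t_(k+1)/t_k: get (k + 3)*(7*k + (k + 1)**2 + 18)/(k**2 + 7*k + 11).
So A=k + 3 and B=1, with C=k**2 + 7*k + 11.
f must satisfy (k + 3)·f(k+1) − (1)·f(k) = k**2 + 7*k + 11.
From deg A=1, deg B=0, deg C=2: d=1.
Solve for f: f(k) = k + 4 (degree 1 ≤ 1).
Then R = B(k−1)f/C = (k + 4)/(k**2 + 7*k + 11), so s_k = R(k)·t_k = (k + 4)*factorial(k + 2).
Check: Δs_k = (k**2 + 7*k + 11)*factorial(k + 2). ✓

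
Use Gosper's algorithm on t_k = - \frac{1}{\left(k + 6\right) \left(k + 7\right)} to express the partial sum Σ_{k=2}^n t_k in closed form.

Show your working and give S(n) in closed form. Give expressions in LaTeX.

Compute t_(k+1)/t_k: get (k + 6)/(k + 8).
A = k + 6, B = k + 8, C = 1.
Set up (k + 6)·f(k+1) − (k + 7)·f(k) − (1) = 0.
Bound: deg f ≤ 1.
Coefficient equations give f(k) = k/6.
Certificate R = B(k−1)f/C = k*(k + 7)/6 gives s_k = -k/(6*k + 36).
Δs = -1/(k**2 + 13*k + 42), as required.
Evaluate: s_(n+1) = (-n - 1)/(6*(n + 7)); subtract s_(2) = -1/24 ⇒ S(n) = (1 - n)/(8*(n + 7)).

S(n) = \frac{1 - n}{8 \left(n + 7\right)}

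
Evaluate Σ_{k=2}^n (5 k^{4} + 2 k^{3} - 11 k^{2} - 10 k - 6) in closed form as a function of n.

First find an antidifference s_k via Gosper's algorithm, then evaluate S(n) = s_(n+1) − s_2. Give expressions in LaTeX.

Step 1: r(k) = (5*k**4 + 22*k**3 + 25*k**2 - 6*k - 20)/(5*k**4 + 2*k**3 - 11*k**2 - 10*k - 6).
Factor: A=1; B=1; C=k**4 + 2*k**3/5 - 11*k**2/5 - 2*k - 6/5.
f must satisfy (1)·f(k+1) − (1)·f(k) = k**4 + 2*k**3/5 - 11*k**2/5 - 2*k - 6/5.
Degrees (0,0,4) ⇒ d ≤ 5.
A polynomial solution: f(k) = k*(k - 3)*(k**3 + k**2 + 1)/5.
Then R = B(k−1)f/C = k*(k - 3)*(k**3 + k**2 + 1)/(5*k**4 + 2*k**3 - 11*k**2 - 10*k - 6), so s_k = R(k)·t_k = k*(k**4 - 2*k**3 - 3*k**2 + k - 3).
Δs = 5*k**4 + 2*k**3 - 11*k**2 - 10*k - 6, as required.
Telescope: S(n) = s_(n+1) − s_(2) = n**5 + 3*n**4 - n**3 - 10*n**2 - 13*n - 6 − (-26) = n**5 + 3*n**4 - n**3 - 10*n**2 - 13*n + 20.

S(n) = n^{5} + 3 n^{4} - n^{3} - 10 n^{2} - 13 n + 20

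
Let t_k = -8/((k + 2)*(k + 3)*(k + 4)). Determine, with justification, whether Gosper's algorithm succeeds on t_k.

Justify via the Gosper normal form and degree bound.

Ratio r(k) = (k + 2)/(k + 5).
Gosper form: A/B · C(k+1)/C(k) with A=k + 2, B=k + 5, C=1.
Solve (k + 2)·f(k+1) − (k + 4)·f(k) = 1.
deg f ≤ 2 (via 1,1,0).
Solve for f: f(k) = k*(k + 5)/12 (degree 2 ≤ 2).
Then R = B(k−1)f/C = k*(k + 4)*(k + 5)/12, so s_k = R(k)·t_k = 2*k*(-k - 5)/(3*(k + 2)*(k + 3)).
Check: Δs_k = -8/(k**3 + 9*k**2 + 26*k + 24). ✓

Yes. s_k = 2*k*(-k - 5)/(3*(k + 2)*(k + 3)).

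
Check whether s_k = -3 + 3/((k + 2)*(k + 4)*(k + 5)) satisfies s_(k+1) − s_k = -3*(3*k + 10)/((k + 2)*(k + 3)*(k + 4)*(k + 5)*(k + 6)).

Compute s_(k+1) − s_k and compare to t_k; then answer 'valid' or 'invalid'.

s_(k+1) = -3 + 3/((k + 3)*(k + 5)*(k + 6))
s_(k+1) − s_k = 3*(-3*k - 10)/(k**5 + 20*k**4 + 155*k**3 + 580*k**2 + 1044*k + 720)
(s_(k+1) − s_k) − t_k = 0

valid (s_(k+1) − s_k reduces to t_k)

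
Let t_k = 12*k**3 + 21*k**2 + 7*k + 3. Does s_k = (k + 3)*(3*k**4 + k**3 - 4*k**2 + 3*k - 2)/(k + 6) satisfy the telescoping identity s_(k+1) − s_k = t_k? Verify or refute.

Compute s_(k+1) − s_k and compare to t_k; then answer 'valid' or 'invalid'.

Invalid: residual 3*(-9*k**4 - 92*k**3 - 137*k**2 - 42*k - 20)/(k**2 + 13*k + 42) ≠ 0.

s_(k+1) = (3*k**5 + 25*k**4 + 69*k**3 + 78*k**2 + 41*k + 4)/(k + 7)
s_(k+1) − s_k = (12*k**5 + 150*k**4 + 508*k**3 + 565*k**2 + 207*k + 66)/(k**2 + 13*k + 42)
(s_(k+1) − s_k) − t_k = 3*(-9*k**4 - 92*k**3 - 137*k**2 - 42*k - 20)/(k**2 + 13*k + 42)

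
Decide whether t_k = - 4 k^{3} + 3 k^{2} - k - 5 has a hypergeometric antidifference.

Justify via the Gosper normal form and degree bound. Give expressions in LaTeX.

Ratio r(k) = (4*k**3 + 9*k**2 + 7*k + 7)/(4*k**3 - 3*k**2 + k + 5).
A = 1, B = 1, C = k**3 - 3*k**2/4 + k/4 + 5/4.
f must satisfy (1)·f(k+1) − (1)·f(k) = k**3 - 3*k**2/4 + k/4 + 5/4.
deg f ≤ 4 (via 0,0,3).
A polynomial solution: f(k) = k*(k**3 - 3*k**2 + 3*k + 4)/4.
Then R = B(k−1)f/C = k*(k**3 - 3*k**2 + 3*k + 4)/(4*k**3 - 3*k**2 + k + 5), so s_k = R(k)·t_k = k*(-k**3 + 3*k**2 - 3*k - 4).
Δs = -4*k**3 + 3*k**2 - k - 5, as required.

Yes. s_k = k \left(- k^{3} + 3 k^{2} - 3 k - 4\right).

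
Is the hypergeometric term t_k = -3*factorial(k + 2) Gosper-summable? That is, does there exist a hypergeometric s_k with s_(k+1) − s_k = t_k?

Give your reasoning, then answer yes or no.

No — negative degree bound, so no certificate f.

t_(k+1)/t_k = k + 3.
Take A(k)=k + 3, B(k)=1, C(k)=1.
f must satisfy (k + 3)·f(k+1) − (1)·f(k) = 1.
Bound: deg f ≤ -1.
deg f ≤ -1 is impossible — no certificate.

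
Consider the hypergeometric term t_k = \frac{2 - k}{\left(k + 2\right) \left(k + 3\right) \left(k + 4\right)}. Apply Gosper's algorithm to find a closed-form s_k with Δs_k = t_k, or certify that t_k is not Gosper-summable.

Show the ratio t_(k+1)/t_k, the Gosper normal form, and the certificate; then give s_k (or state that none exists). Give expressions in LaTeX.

r(k) = (k - 1)*(k + 2)/((k - 2)*(k + 5)) after simplifying.
Gosper form: A/B · C(k+1)/C(k) with A=k + 2, B=k + 5, C=k - 2.
Need (k + 2)·f(k+1) − (k + 4)·f(k) = k - 2.
Degrees (1,1,1) ⇒ d ≤ 2.
Solving with deg f ≤ 2: f(k) = -k.
So s_k = (B(k−1)f/C)·t_k = (-k*(k + 4)/(k - 2))·t_k = k/((k + 2)*(k + 3)).
Check: Δs_k = (2 - k)/(k**3 + 9*k**2 + 26*k + 24). ✓

s_k = \frac{k}{\left(k + 2\right) \left(k + 3\right)}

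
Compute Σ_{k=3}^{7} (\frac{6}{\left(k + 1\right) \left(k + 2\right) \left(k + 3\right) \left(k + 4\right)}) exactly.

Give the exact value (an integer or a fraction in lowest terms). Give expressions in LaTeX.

Σ = 29/1980

Ratio r(k) = (k + 1)/(k + 5).
Take A(k)=k + 1, B(k)=k + 5, C(k)=1.
Key eq: (k + 1)·f(k+1) = (k + 4)·f(k) + (1).
d = 3 from the (1,1,0) case.
A polynomial solution: f(k) = k*(k**2 + 6*k + 11)/18.
Get s_k = R·t_k = k*(k**2 + 6*k + 11)/(3*(k + 1)*(k + 2)*(k + 3)) with R(k) = B(k−1)f(k)/C(k) = k*(k + 4)*(k**2 + 6*k + 11)/18.
Check: Δs_k = 6/(k**4 + 10*k**3 + 35*k**2 + 50*k + 24). ✓
Evaluate s at k=8 and k=3: 164/495 and 19/60; difference 29/1980.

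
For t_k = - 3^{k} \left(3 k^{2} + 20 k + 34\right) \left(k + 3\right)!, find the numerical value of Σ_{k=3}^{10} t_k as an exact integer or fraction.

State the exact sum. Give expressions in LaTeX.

Ratio r(k) = 3*(3*k**3 + 38*k**2 + 161*k + 228)/(3*k**2 + 20*k + 34).
Factor: A=3*k + 12; B=1; C=k**2 + 20*k/3 + 34/3.
Solve (3*k + 12)·f(k+1) − (1)·f(k) = k**2 + 20*k/3 + 34/3.
d = 1 from the (1,0,2) case.
Solve for f: f(k) = (k + 2)/3 (degree 1 ≤ 1).
Certificate R = B(k−1)f/C = (k + 2)/(3*k**2 + 20*k + 34) gives s_k = -3**k*(k + 2)*factorial(k + 3).
Verify: -3**k*(3*k**2 + 20*k + 34)*factorial(k + 3) matches t_k.
Telescoping: Σ = s_(11) − s_(3) = -200763845765683200 − (-97200) = -200763845765586000.

Σ = -200763845765586000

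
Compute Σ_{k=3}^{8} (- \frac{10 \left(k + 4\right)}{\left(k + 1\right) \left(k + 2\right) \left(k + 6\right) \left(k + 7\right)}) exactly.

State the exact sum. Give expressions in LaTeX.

The ratio is (k + 1)*(k + 5)*(k + 6)/((k + 3)*(k + 4)*(k + 8)).
A = k + 1, B = k + 8, C = k**4 + 16*k**3 + 95*k**2 + 248*k + 240.
Set up (k + 1)·f(k+1) − (k + 7)·f(k) − (k**4 + 16*k**3 + 95*k**2 + 248*k + 240) = 0.
d = 6 from the (1,1,4) case.
Coefficient equations give f(k) = k*(k + 2)*(k + 3)*(k + 4)*(k + 5)*(k + 7)/12.
So s_k = (B(k−1)f/C)·t_k = (k*(k + 2)*(k + 7)**2/(12*(k + 4)))·t_k = 5*k*(-k - 7)/(6*(k**2 + 7*k + 6)).
Check: Δs_k = 10*(-k - 4)/(k**4 + 16*k**3 + 83*k**2 + 152*k + 84). ✓
Sum = s_(9) − s_(3); s_(9) = -4/5, s_(3) = -25/36 ⇒ -19/180.

Σ = -19/180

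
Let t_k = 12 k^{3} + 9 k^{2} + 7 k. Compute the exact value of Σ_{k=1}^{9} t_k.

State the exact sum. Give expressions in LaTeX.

Σ = 27180

r(k) = (12*k**3 + 45*k**2 + 61*k + 28)/(k*(12*k**2 + 9*k + 7)) after simplifying.
Normal form (A,B,C) = (1, 1, k**3 + 3*k**2/4 + 7*k/12).
Set up (1)·f(k+1) − (1)·f(k) − (k**3 + 3*k**2/4 + 7*k/12) = 0.
deg f ≤ 4 (via 0,0,3).
Coefficient equations give f(k) = k*(k - 1)*(3*k**2 + 2)/12.
Get s_k = R·t_k = k*(3*k**3 - 3*k**2 + 2*k - 2) with R(k) = B(k−1)f(k)/C(k) = (k - 1)*(3*k**2 + 2)/(12*k**2 + 9*k + 7).
Verify: k*(12*k**2 + 9*k + 7) matches t_k.
Σ_(k=1)^(9) t_k = s_(10) − s_(1) = 27180 − (0) = 27180.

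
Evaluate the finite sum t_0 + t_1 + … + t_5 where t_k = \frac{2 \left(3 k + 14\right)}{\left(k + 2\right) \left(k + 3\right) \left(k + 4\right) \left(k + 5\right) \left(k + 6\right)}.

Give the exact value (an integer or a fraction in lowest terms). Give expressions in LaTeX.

Compute t_(k+1)/t_k: get (k + 2)*(3*k + 17)/((k + 7)*(3*k + 14)).
Factor: A=k + 2; B=k + 7; C=k + 14/3.
f must satisfy (k + 2)·f(k+1) − (k + 6)·f(k) = k + 14/3.
Bound: deg f ≤ 4.
A polynomial solution: f(k) = k*(k + 4)*(k**2 + 10*k + 31)/90.
Get s_k = R·t_k = k*(k**2 + 10*k + 31)/(15*(k**3 + 10*k**2 + 31*k + 30)) with R(k) = B(k−1)f(k)/C(k) = k*(k + 4)*(k + 6)*(k**2 + 10*k + 31)/(30*(3*k + 14)).
s_(k+1) − s_k = 2*(3*k + 14)/(k**5 + 20*k**4 + 155*k**3 + 580*k**2 + 1044*k + 720) = t_k.
Telescoping: Σ = s_(6) − s_(0) = 127/1980 − (0) = 127/1980.

Σ = 127/1980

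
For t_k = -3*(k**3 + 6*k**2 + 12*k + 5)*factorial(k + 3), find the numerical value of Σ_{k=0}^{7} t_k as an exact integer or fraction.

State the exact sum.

Σ = -8502278418

The ratio is (k**4 + 13*k**3 + 63*k**2 + 132*k + 96)/(k**3 + 6*k**2 + 12*k + 5).
Take A(k)=k + 4, B(k)=1, C(k)=k**3 + 6*k**2 + 12*k + 5.
Key eq: (k + 4)·f(k+1) = (1)·f(k) + (k**3 + 6*k**2 + 12*k + 5).
deg f ≤ 2 (via 1,0,3).
Coefficient equations give f(k) = k**2 + k - 1.
So s_k = (B(k−1)f/C)·t_k = ((k**2 + k - 1)/(k**3 + 6*k**2 + 12*k + 5))·t_k = -3*(k**2 + k - 1)*factorial(k + 3).
Verify: -3*(k**3 + 6*k**2 + 12*k + 5)*factorial(k + 3) matches t_k.
Sum = s_(8) − s_(0); s_(8) = -8502278400, s_(0) = 18 ⇒ -8502278418.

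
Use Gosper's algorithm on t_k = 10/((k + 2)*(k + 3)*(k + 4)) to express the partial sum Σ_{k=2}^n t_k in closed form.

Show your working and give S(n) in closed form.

Compute t_(k+1)/t_k: get (k + 2)/(k + 5).
Take A(k)=k + 2, B(k)=k + 5, C(k)=1.
Set up (k + 2)·f(k+1) − (k + 4)·f(k) − (1) = 0.
deg f ≤ 2 (via 1,1,0).
Match coefficients ⇒ f(k) = k*(k + 5)/12.
So s_k = (B(k−1)f/C)·t_k = (k*(k + 4)*(k + 5)/12)·t_k = 5*k*(k + 5)/(6*(k + 2)*(k + 3)).
Δs = 10/(k**3 + 9*k**2 + 26*k + 24), as required.
Σ_(k=2)^n t_k = s_(n+1) − s_(2) = (5*(n**2 + 7*n + 6)/(6*(n**2 + 7*n + 12))) − (7/12), i.e. (n**2 + 7*n - 8)/(4*(n**2 + 7*n + 12)).

S(n) = (n**2 + 7*n - 8)/(4*(n**2 + 7*n + 12))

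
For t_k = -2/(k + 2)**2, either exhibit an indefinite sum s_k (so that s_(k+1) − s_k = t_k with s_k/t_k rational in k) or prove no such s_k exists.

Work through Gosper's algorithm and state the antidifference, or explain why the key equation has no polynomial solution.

none — t_k is not Gosper-summable

The ratio is (k + 2)**2/(k + 3)**2.
Factor: A=k**2 + 4*k + 4; B=k**2 + 6*k + 9; C=1.
Need (k**2 + 4*k + 4)·f(k+1) − (k**2 + 4*k + 4)·f(k) = 1.
d = 0 from the (2,2,0) case.
f = c0 ⇒ A·f(k+1) − B(k−1)·f(k) − C = -1. The system {-1 = 0} is inconsistent; no antidifference.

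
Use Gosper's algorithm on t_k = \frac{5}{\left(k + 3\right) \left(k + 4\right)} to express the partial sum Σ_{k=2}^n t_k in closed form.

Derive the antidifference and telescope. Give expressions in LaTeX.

S(n) = \frac{n - 1}{n + 4}

Compute t_(k+1)/t_k: get (k + 3)/(k + 5).
Normal form (A,B,C) = (k + 3, k + 5, 1).
Solve (k + 3)·f(k+1) − (k + 4)·f(k) = 1.
d = 1 from the (1,1,0) case.
A polynomial solution: f(k) = k/3.
Then R = B(k−1)f/C = k*(k + 4)/3, so s_k = R(k)·t_k = 5*k/(3*(k + 3)).
Check: Δs_k = 5/(k**2 + 7*k + 12). ✓
Evaluate: s_(n+1) = 5*(n + 1)/(3*(n + 4)); subtract s_(2) = 2/3 ⇒ S(n) = (n - 1)/(n + 4).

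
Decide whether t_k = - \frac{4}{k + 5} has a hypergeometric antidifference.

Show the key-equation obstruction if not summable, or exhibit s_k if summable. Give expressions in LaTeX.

Ratio r(k) = (k + 5)/(k + 6).
A = k + 5, B = k + 6, C = 1.
Key eq: (k + 5)·f(k+1) = (k + 5)·f(k) + (1).
From deg A=1, deg B=1, deg C=0: d=0.
Write f(k) = c0. Then LHS − RHS = -1, requiring -1 = 0: contradictory. No certificate.

No — the linear system for f has no solution.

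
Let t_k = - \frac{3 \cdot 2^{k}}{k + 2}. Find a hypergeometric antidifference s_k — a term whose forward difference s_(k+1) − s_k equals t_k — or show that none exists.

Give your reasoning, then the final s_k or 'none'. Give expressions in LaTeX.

none — t_k is not Gosper-summable

The ratio is 2*(k + 2)/(k + 3).
Gosper form: A/B · C(k+1)/C(k) with A=2*k + 4, B=k + 3, C=1.
Solve (2*k + 4)·f(k+1) − (k + 2)·f(k) = 1.
Bound: deg f ≤ -1.
Negative degree bound (-1): no f exists, t_k not Gosper-summable.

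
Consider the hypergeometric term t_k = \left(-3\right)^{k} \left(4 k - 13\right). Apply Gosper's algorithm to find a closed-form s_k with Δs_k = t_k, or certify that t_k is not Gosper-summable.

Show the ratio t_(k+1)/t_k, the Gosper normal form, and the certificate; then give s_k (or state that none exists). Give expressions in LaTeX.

Ratio r(k) = 3*(9 - 4*k)/(4*k - 13).
Take A(k)=-3, B(k)=1, C(k)=k - 13/4.
f must satisfy (-3)·f(k+1) − (1)·f(k) = k - 13/4.
deg f ≤ 1 (via 0,0,1).
Solving with deg f ≤ 1: f(k) = -(k - 4)/4.
So s_k = (B(k−1)f/C)·t_k = (-(k - 4)/(4*k - 13))·t_k = (-3)**k*(4 - k).
Check: Δs_k = (-3)**k*(4*k - 13). ✓

s_k = \left(-3\right)^{k} \left(4 - k\right)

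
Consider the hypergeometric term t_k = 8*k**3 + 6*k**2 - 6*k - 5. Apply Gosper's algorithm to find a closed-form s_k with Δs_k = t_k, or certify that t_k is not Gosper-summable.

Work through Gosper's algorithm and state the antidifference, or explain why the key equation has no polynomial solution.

s_k = k*(2*k**3 - 2*k**2 - 4*k - 1)

r(k) = (8*k**3 + 30*k**2 + 30*k + 3)/(8*k**3 + 6*k**2 - 6*k - 5) after simplifying.
Factor: A=1; B=1; C=k**3 + 3*k**2/4 - 3*k/4 - 5/8.
Solve (1)·f(k+1) − (1)·f(k) = k**3 + 3*k**2/4 - 3*k/4 - 5/8.
d = 4 from the (0,0,3) case.
Match coefficients ⇒ f(k) = k*(2*k**3 - 2*k**2 - 4*k - 1)/8.
Certificate R = B(k−1)f/C = k*(2*k**3 - 2*k**2 - 4*k - 1)/(8*k**3 + 6*k**2 - 6*k - 5) gives s_k = k*(2*k**3 - 2*k**2 - 4*k - 1).
Δs = 8*k**3 + 6*k**2 - 6*k - 5, as required.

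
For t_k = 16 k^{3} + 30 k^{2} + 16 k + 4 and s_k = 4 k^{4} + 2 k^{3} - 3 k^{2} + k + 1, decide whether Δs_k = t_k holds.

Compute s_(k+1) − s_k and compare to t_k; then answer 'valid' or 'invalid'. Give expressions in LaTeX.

s_(k+1) = 4*k**4 + 18*k**3 + 27*k**2 + 17*k + 5
s_(k+1) − s_k = 16*k**3 + 30*k**2 + 16*k + 4
(s_(k+1) − s_k) − t_k = 0

Valid: the claim telescopes to t_k.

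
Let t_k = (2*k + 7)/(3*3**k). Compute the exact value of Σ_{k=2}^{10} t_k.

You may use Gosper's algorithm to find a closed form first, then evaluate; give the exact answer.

Σ = 39361/59049

r(k) = (2*k + 9)/(3*(2*k + 7)) after simplifying.
Factor: A=1/3; B=1; C=k + 7/2.
f must satisfy (1/3)·f(k+1) − (1)·f(k) = k + 7/2.
Degrees (0,0,1) ⇒ d ≤ 1.
Coefficient equations give f(k) = -3*(k + 4)/2.
Certificate R = B(k−1)f/C = -3*(k + 4)/(2*k + 7) gives s_k = (-k - 4)/3**k.
Δs = (2*k + 7)/(3*3**k), as required.
Telescoping: Σ = s_(11) − s_(2) = -5/59049 − (-2/3) = 39361/59049.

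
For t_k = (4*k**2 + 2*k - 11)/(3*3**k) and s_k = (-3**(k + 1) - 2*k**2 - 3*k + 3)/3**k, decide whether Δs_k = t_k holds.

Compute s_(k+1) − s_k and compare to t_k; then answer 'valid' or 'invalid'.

valid; difference matches t_k

s_(k+1) = -3 - k/3**k - 2*(k + 1)**2/(3*3**k)
s_(k+1) − s_k = (4*k**2 + 2*k - 11)/(3*3**k)
(s_(k+1) − s_k) − t_k = 0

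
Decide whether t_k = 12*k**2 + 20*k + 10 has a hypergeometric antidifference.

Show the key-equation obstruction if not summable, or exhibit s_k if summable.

Step 1: r(k) = (6*k**2 + 22*k + 21)/(6*k**2 + 10*k + 5).
Gosper form: A/B · C(k+1)/C(k) with A=1, B=1, C=k**2 + 5*k/3 + 5/6.
f must satisfy (1)·f(k+1) − (1)·f(k) = k**2 + 5*k/3 + 5/6.
Degrees (0,0,2) ⇒ d ≤ 3.
Coefficient equations give f(k) = k*(2*k**2 + 2*k + 1)/6.
So s_k = (B(k−1)f/C)·t_k = (k*(2*k**2 + 2*k + 1)/(6*k**2 + 10*k + 5))·t_k = 2*k*(2*k**2 + 2*k + 1).
Verify: 12*k**2 + 20*k + 10 matches t_k.

Yes. s_k = 2*k*(2*k**2 + 2*k + 1).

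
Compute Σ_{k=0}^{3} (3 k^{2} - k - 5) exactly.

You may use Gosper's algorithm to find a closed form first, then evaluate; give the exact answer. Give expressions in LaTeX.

r(k) = (k - 3*(k + 1)**2 + 6)/(-3*k**2 + k + 5) after simplifying.
Factor: A=1; B=1; C=k**2 - k/3 - 5/3.
f must satisfy (1)·f(k+1) − (1)·f(k) = k**2 - k/3 - 5/3.
deg f ≤ 3 (via 0,0,2).
Solving with deg f ≤ 3: f(k) = k*(k**2 - 2*k - 4)/3.
Certificate R = B(k−1)f/C = k*(k**2 - 2*k - 4)/(3*k**2 - k - 5) gives s_k = k*(k**2 - 2*k - 4).
Δs = 3*k**2 - k - 5, as required.
Σ_(k=0)^(3) t_k = s_(4) − s_(0) = 16 − (0) = 16.

Σ = 16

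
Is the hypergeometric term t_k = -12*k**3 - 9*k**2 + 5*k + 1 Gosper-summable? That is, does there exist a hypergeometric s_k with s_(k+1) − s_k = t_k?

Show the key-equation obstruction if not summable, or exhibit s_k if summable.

Yes. s_k = k*(-3*k**3 + 3*k**2 + 4*k - 3).

The ratio is (12*k**3 + 45*k**2 + 49*k + 15)/(12*k**3 + 9*k**2 - 5*k - 1).
Gosper form: A/B · C(k+1)/C(k) with A=1, B=1, C=k**3 + 3*k**2/4 - 5*k/12 - 1/12.
f must satisfy (1)·f(k+1) − (1)·f(k) = k**3 + 3*k**2/4 - 5*k/12 - 1/12.
Bound: deg f ≤ 4.
Solve for f: f(k) = k*(3*k**3 - 3*k**2 - 4*k + 3)/12 (degree 4 ≤ 4).
So s_k = (B(k−1)f/C)·t_k = (k*(3*k**3 - 3*k**2 - 4*k + 3)/(12*k**3 + 9*k**2 - 5*k - 1))·t_k = k*(-3*k**3 + 3*k**2 + 4*k - 3).
Verify: -12*k**3 - 9*k**2 + 5*k + 1 matches t_k.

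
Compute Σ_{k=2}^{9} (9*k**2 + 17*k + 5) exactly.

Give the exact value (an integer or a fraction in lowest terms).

Σ = 3344

Ratio r(k) = (9*k**2 + 35*k + 31)/(9*k**2 + 17*k + 5).
So A=1 and B=1, with C=k**2 + 17*k/9 + 5/9.
Set up (1)·f(k+1) − (1)·f(k) − (k**2 + 17*k/9 + 5/9) = 0.
From deg A=0, deg B=0, deg C=2: d=3.
Match coefficients ⇒ f(k) = k*(3*k**2 + 4*k - 2)/9.
R(k) = B(k−1)·f(k)/C(k) = k*(3*k**2 + 4*k - 2)/(9*k**2 + 17*k + 5); s_k = R·t_k = k*(3*k**2 + 4*k - 2).
Δs = 9*k**2 + 17*k + 5, as required.
Σ_(k=2)^(9) t_k = s_(10) − s_(2) = 3380 − (36) = 3344.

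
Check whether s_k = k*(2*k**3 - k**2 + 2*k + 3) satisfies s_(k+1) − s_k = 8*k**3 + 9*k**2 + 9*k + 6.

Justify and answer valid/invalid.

s_(k+1) = (k + 1)*(2*k + 2*(k + 1)**3 - (k + 1)**2 + 5)
s_(k+1) − s_k = 8*k**3 + 9*k**2 + 9*k + 6
(s_(k+1) − s_k) − t_k = 0

valid; difference matches t_k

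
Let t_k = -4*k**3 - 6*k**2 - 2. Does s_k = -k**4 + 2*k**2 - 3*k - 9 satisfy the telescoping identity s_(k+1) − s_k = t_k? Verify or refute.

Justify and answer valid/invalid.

valid (s_(k+1) − s_k reduces to t_k)

s_(k+1) = -3*k - (k + 1)**4 + 2*(k + 1)**2 - 12
s_(k+1) − s_k = -4*k**3 - 6*k**2 - 2
(s_(k+1) − s_k) − t_k = 0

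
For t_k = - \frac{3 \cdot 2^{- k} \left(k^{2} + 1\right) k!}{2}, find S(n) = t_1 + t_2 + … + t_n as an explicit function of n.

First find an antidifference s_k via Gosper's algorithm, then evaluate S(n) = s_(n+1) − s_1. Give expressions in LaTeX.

S(n) = 2^{- n - 1} \left(3 \cdot 2^{n} - 3 n^{2} n! - 6 n n! - 3 n!\right)

t_(k+1)/t_k = (k + 1)*((k + 1)**2 + 1)/(2*(k**2 + 1)).
So A=k/2 + 1/2 and B=1, with C=k**2 + 1.
f must satisfy (k/2 + 1/2)·f(k+1) − (1)·f(k) = k**2 + 1.
d = 1 from the (1,0,2) case.
Coefficient equations give f(k) = 2*k.
Then R = B(k−1)f/C = 2*k/(k**2 + 1), so s_k = R(k)·t_k = -3*k*factorial(k)/2**k.
Δs = -3*(k**2 + 1)*factorial(k)/(2*2**k), as required.
Telescope: S(n) = s_(n+1) − s_(1) = -3*2**(-n - 1)*(n + 1)*factorial(n + 1) − (-3/2) = 2**(-n - 1)*(3*2**n - 3*n**2*factorial(n) - 6*n*factorial(n) - 3*factorial(n)).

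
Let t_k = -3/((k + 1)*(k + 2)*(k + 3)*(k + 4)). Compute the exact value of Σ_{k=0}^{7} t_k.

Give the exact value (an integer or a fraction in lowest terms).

Step 1: r(k) = (k + 1)/(k + 5).
Normal form (A,B,C) = (k + 1, k + 5, 1).
Key eq: (k + 1)·f(k+1) = (k + 4)·f(k) + (1).
deg f ≤ 3 (via 1,1,0).
A polynomial solution: f(k) = k*(k**2 + 6*k + 11)/18.
Then R = B(k−1)f/C = k*(k + 4)*(k**2 + 6*k + 11)/18, so s_k = R(k)·t_k = k*(-k**2 - 6*k - 11)/(6*(k + 1)*(k + 2)*(k + 3)).
Check: Δs_k = -3/(k**4 + 10*k**3 + 35*k**2 + 50*k + 24). ✓
Sum = s_(8) − s_(0); s_(8) = -82/495, s_(0) = 0 ⇒ -82/495.

Σ = -82/495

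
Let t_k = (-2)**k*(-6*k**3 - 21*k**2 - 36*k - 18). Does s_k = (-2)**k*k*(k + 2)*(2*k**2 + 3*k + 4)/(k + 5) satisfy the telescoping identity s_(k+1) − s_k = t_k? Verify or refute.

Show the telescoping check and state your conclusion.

Invalid: residual (-2)**k*(18*k**4 + 159*k**3 + 432*k**2 + 606*k + 270)/(k**2 + 11*k + 30) ≠ 0.

s_(k+1) = (-2)**(k + 1)*(k + 1)*(k + 3)*(3*k + 2*(k + 1)**2 + 7)/(k + 6)
s_(k+1) − s_k = (-2)**k*(-6*k**5 - 69*k**4 - 288*k**3 - 612*k**2 - 672*k - 270)/(k**2 + 11*k + 30)
(s_(k+1) − s_k) − t_k = (-2)**k*(18*k**4 + 159*k**3 + 432*k**2 + 606*k + 270)/(k**2 + 11*k + 30)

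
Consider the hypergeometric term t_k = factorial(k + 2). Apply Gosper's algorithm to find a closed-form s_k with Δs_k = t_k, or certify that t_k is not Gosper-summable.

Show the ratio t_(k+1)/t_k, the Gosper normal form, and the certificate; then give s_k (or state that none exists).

none (Gosper's algorithm certifies no s_k)

Compute t_(k+1)/t_k: get k + 3.
Normal form (A,B,C) = (k + 3, 1, 1).
Key eq: (k + 3)·f(k+1) = (1)·f(k) + (1).
d = -1 from the (1,0,0) case.
d = -1 < 0 ⇒ no nonzero polynomial f; not summable.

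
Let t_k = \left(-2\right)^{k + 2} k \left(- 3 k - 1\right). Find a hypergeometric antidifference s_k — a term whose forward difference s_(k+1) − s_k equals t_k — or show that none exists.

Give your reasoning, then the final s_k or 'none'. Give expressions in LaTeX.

t_(k+1)/t_k = -2*(k + 1)*(3*k + 4)/(k*(3*k + 1)).
Factor: A=-2; B=1; C=k**2 + k/3.
Solve (-2)·f(k+1) − (1)·f(k) = k**2 + k/3.
d = 2 from the (0,0,2) case.
Coefficient equations give f(k) = -k*(k - 1)/3.
Certificate R = B(k−1)f/C = -(k - 1)/(3*k + 1) gives s_k = (-2)**(k + 2)*k*(k - 1).
Δs = (-2)**(k + 2)*k*(-3*k - 1), as required.

s_k = \left(-2\right)^{k + 2} k \left(k - 1\right)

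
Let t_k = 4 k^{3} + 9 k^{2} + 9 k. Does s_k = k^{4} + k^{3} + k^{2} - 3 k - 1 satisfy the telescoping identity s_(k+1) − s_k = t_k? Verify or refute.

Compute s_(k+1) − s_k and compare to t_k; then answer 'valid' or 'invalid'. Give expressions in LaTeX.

s_(k+1) = k**4 + 5*k**3 + 10*k**2 + 6*k - 1
s_(k+1) − s_k = k*(4*k**2 + 9*k + 9)
(s_(k+1) − s_k) − t_k = 0

valid; difference matches t_k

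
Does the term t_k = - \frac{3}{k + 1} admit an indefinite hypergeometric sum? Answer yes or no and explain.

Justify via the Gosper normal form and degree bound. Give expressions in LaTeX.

Ratio r(k) = (k + 1)/(k + 2).
Normal form (A,B,C) = (k + 1, k + 2, 1).
Need (k + 1)·f(k+1) − (k + 1)·f(k) = 1.
deg f ≤ 0 (via 1,1,0).
Write f(k) = c0. Then LHS − RHS = -1, requiring -1 = 0: contradictory. No certificate.

No. Not Gosper-summable.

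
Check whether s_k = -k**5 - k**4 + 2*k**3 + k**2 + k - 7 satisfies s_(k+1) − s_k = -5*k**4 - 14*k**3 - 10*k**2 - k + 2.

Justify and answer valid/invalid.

s_(k+1) = -k**5 - 6*k**4 - 12*k**3 - 9*k**2 - 5
s_(k+1) − s_k = -5*k**4 - 14*k**3 - 10*k**2 - k + 2
(s_(k+1) − s_k) − t_k = 0

valid (s_(k+1) − s_k reduces to t_k)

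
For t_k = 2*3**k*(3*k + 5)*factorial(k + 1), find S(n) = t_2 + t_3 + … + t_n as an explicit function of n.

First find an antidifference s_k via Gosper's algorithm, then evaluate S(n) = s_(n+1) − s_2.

Step 1: r(k) = 3*(k + 2)*(3*k + 8)/(3*k + 5).
A = 3*k + 6, B = 1, C = k + 5/3.
Key eq: (3*k + 6)·f(k+1) = (1)·f(k) + (k + 5/3).
d = 0 from the (1,0,1) case.
Coefficient equations give f(k) = 1/3.
R(k) = B(k−1)·f(k)/C(k) = 1/(3*k + 5); s_k = R·t_k = 2*3**k*factorial(k + 1).
Check: Δs_k = 2*3**k*(3*k + 5)*factorial(k + 1). ✓
Evaluate: s_(n+1) = 6*3**n*factorial(n + 2); subtract s_(2) = 108 ⇒ S(n) = 6*3**n*factorial(n + 2) - 108.

S(n) = 6*3**n*factorial(n + 2) - 108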